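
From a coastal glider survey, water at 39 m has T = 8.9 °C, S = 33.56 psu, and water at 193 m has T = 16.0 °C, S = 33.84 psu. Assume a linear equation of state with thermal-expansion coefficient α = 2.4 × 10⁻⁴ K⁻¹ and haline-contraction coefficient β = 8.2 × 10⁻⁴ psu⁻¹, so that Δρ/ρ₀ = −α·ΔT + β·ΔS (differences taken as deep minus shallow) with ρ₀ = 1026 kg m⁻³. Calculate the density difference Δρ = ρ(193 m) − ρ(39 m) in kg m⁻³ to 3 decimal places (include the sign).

ΔT = +7.1 K, ΔS = +0.28 psu (deep − shallow).
Δρ/ρ₀ = −(2.4 × 10⁻⁴)(+7.1) + (8.2 × 10⁻⁴)(+0.28) = -1.4744 × 10⁻³.
Δρ = 1026 × (-1.4744 × 10⁻³) = -1.513 kg m⁻³.
Negative Δρ: lighter below, statically unstable.

-1.513 kg m⁻³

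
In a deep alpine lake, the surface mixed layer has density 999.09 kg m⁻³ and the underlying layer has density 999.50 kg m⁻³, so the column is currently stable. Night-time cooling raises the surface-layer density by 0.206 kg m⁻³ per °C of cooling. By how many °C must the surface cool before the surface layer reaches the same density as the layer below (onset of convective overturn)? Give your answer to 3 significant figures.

Density deficit of the surface layer: 999.50 − 999.09 = 0.41 kg m⁻³.
Required change = 0.41 / 0.206 = 1.99 °C.

1.99 °C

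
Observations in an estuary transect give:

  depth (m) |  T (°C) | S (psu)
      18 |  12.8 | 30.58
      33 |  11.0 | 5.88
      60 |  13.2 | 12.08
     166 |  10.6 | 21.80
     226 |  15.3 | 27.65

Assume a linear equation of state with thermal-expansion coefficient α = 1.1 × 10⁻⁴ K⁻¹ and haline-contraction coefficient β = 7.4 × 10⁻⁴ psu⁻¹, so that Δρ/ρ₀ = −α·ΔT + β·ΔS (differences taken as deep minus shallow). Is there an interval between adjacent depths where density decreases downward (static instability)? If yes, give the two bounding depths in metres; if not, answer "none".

Evaluate Δρ/ρ₀ = −αΔT + βΔS across each adjacent pair:
  18–33 m: −αΔT+βΔS = −(1.1 × 10⁻⁴)(-1.8)+(7.4 × 10⁻⁴)(-24.70) = -0.018 → UNSTABLE
  33–60 m: −αΔT+βΔS = −(1.1 × 10⁻⁴)(+2.2)+(7.4 × 10⁻⁴)(+6.20) = 4.3 × 10⁻³ → stable
  60–166 m: −αΔT+βΔS = −(1.1 × 10⁻⁴)(-2.6)+(7.4 × 10⁻⁴)(+9.72) = 7.5 × 10⁻³ → stable
  166–226 m: −αΔT+βΔS = −(1.1 × 10⁻⁴)(+4.7)+(7.4 × 10⁻⁴)(+5.85) = 3.8 × 10⁻³ → stable
The 18–33 m interval has Δρ < 0: lighter water underlies denser water.

18–33 m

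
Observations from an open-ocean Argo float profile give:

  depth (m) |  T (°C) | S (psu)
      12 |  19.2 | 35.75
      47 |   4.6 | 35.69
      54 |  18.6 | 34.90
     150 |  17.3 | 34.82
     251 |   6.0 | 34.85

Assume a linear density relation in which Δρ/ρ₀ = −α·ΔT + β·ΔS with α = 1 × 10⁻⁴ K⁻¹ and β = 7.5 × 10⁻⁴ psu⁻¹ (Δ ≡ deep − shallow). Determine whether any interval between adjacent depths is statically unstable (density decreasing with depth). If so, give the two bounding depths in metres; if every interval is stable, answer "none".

47–54 m

Evaluate Δρ/ρ₀ = −αΔT + βΔS across each adjacent pair:
  12–47 m: −αΔT+βΔS = −(1 × 10⁻⁴)(-14.6)+(7.5 × 10⁻⁴)(-0.06) = 1.4 × 10⁻³ → stable
  47–54 m: −αΔT+βΔS = −(1 × 10⁻⁴)(+14.0)+(7.5 × 10⁻⁴)(-0.79) = -2.0 × 10⁻³ → UNSTABLE
  54–150 m: −αΔT+βΔS = −(1 × 10⁻⁴)(-1.3)+(7.5 × 10⁻⁴)(-0.08) = 7.0 × 10⁻⁵ → stable
  150–251 m: −αΔT+βΔS = −(1 × 10⁻⁴)(-11.3)+(7.5 × 10⁻⁴)(+0.03) = 1.2 × 10⁻³ → stable
The 47–54 m interval has Δρ < 0: lighter water underlies denser water.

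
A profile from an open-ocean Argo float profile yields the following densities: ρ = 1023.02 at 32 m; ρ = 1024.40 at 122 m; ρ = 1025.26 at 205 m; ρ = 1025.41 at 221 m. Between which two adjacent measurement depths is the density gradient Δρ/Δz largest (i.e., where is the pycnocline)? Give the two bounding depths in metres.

Compute the density gradient over each adjacent pair:
  32–122 m: Δρ/Δz = 1.38/90 = 0.015 kg m⁻⁴
  122–205 m: Δρ/Δz = 0.86/83 = 0.010 kg m⁻⁴
  205–221 m: Δρ/Δz = 0.15/16 = 9.4 × 10⁻³ kg m⁻⁴
The largest gradient is in the 32–122 m interval — the pycnocline.

32–122 m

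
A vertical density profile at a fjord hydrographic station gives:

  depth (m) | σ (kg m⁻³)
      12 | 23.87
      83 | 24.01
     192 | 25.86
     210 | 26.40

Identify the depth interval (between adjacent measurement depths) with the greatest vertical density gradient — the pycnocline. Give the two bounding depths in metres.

192–210 m

Compute the density gradient over each adjacent pair:
  12–83 m: Δρ/Δz = 0.14/71 = 2.0 × 10⁻³ kg m⁻⁴
  83–192 m: Δρ/Δz = 1.85/109 = 0.017 kg m⁻⁴
  192–210 m: Δρ/Δz = 0.54/18 = 0.030 kg m⁻⁴
The largest gradient is in the 192–210 m interval — the pycnocline.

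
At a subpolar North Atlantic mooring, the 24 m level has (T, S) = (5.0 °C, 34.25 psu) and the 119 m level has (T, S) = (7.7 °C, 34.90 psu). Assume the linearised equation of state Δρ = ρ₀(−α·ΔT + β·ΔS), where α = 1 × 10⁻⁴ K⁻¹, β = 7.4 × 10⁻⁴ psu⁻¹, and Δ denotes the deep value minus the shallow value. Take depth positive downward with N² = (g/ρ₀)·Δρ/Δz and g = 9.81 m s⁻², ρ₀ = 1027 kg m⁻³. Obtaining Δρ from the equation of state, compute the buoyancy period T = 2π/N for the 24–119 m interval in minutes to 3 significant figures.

22.4 min

ΔT = +2.7 K, ΔS = +0.65 psu (deep − shallow).
Δρ/ρ₀ = −αΔT + βΔS = -2.70 × 10⁻⁴ + 4.81 × 10⁻⁴ = 2.11 × 10⁻⁴, so Δρ ≈ 0.2167 kg m⁻³.
N² = (g/ρ₀)·Δρ/Δz = g·(Δρ/ρ₀)/Δz = 9.81 × 2.11 × 10⁻⁴ / 95 = 2.1789 × 10⁻⁵ s⁻².
N = √(2.1789 × 10⁻⁵) = 4.6679 × 10⁻³ rad s⁻¹ → T = 2π/N = 1.3460 × 10³ s = 22.433 min ≈ 22.4 min.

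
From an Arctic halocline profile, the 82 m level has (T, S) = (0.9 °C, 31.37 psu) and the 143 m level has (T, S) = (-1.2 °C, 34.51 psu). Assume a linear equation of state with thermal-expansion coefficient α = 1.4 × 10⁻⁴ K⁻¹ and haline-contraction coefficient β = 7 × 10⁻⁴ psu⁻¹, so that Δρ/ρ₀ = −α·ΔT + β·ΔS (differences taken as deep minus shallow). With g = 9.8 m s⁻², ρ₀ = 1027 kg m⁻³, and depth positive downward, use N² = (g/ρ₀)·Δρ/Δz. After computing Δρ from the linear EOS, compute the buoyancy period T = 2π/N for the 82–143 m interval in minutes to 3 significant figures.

5.23 min

ΔT = -2.1 K, ΔS = +3.14 psu (deep − shallow).
Δρ/ρ₀ = −αΔT + βΔS = 2.94 × 10⁻⁴ + 2.198 × 10⁻³ = 2.492 × 10⁻³, so Δρ ≈ 2.559 kg m⁻³.
N² = (g/ρ₀)·Δρ/Δz = g·(Δρ/ρ₀)/Δz = 9.8 × 2.492 × 10⁻³ / 61 = 4.0035 × 10⁻⁴ s⁻².
N = √(4.0035 × 10⁻⁴) = 0.020009 rad s⁻¹ → T = 2π/N = 314.02 s = 5.2337 min ≈ 5.23 min.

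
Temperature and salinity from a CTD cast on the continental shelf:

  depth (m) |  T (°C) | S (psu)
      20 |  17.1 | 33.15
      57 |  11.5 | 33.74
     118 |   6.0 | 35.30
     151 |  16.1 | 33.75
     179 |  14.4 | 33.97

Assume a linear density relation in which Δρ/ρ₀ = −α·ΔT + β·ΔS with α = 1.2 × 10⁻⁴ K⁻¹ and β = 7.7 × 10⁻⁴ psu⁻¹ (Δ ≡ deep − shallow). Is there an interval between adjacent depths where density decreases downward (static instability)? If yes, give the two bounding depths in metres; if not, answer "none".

118–151 m

Evaluate Δρ/ρ₀ = −αΔT + βΔS across each adjacent pair:
  20–57 m: −αΔT+βΔS = −(1.2 × 10⁻⁴)(-5.6)+(7.7 × 10⁻⁴)(+0.59) = 1.1 × 10⁻³ → stable
  57–118 m: −αΔT+βΔS = −(1.2 × 10⁻⁴)(-5.5)+(7.7 × 10⁻⁴)(+1.56) = 1.9 × 10⁻³ → stable
  118–151 m: −αΔT+βΔS = −(1.2 × 10⁻⁴)(+10.1)+(7.7 × 10⁻⁴)(-1.55) = -2.4 × 10⁻³ → UNSTABLE
  151–179 m: −αΔT+βΔS = −(1.2 × 10⁻⁴)(-1.7)+(7.7 × 10⁻⁴)(+0.22) = 3.7 × 10⁻⁴ → stable
The 118–151 m interval has Δρ < 0: lighter water underlies denser water.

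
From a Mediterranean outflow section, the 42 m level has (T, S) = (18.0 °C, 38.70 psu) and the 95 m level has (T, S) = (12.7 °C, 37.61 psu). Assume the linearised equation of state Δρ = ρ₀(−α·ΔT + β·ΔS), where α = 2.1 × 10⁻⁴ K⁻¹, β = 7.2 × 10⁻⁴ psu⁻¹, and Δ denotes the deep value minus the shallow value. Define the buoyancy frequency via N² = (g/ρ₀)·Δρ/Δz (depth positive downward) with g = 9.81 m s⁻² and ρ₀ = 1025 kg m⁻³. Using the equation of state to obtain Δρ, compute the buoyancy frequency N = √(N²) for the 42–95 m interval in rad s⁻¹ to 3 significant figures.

7.79 × 10⁻³ rad s⁻¹

ΔT = -5.3 K, ΔS = -1.09 psu (deep − shallow).
Δρ/ρ₀ = −αΔT + βΔS = 1.113 × 10⁻³ − 7.848 × 10⁻⁴ = 3.282 × 10⁻⁴, so Δρ ≈ 0.3364 kg m⁻³.
N² = (g/ρ₀)·Δρ/Δz = g·(Δρ/ρ₀)/Δz = 9.81 × 3.282 × 10⁻⁴ / 53 = 6.0748 × 10⁻⁵ s⁻².
N = √(6.0748 × 10⁻⁵) = 7.7941 × 10⁻³ rad s⁻¹ ≈ 7.79 × 10⁻³ rad s⁻¹.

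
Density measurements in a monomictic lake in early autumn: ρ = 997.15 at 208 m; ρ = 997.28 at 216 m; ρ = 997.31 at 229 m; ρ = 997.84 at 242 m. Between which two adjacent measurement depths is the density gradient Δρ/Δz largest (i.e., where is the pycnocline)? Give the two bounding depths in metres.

Compute the density gradient over each adjacent pair:
  208–216 m: Δρ/Δz = 0.13/8 = 0.016 kg m⁻⁴
  216–229 m: Δρ/Δz = 0.03/13 = 2.3 × 10⁻³ kg m⁻⁴
  229–242 m: Δρ/Δz = 0.53/13 = 0.041 kg m⁻⁴
The largest gradient is in the 229–242 m interval — the pycnocline.

229–242 m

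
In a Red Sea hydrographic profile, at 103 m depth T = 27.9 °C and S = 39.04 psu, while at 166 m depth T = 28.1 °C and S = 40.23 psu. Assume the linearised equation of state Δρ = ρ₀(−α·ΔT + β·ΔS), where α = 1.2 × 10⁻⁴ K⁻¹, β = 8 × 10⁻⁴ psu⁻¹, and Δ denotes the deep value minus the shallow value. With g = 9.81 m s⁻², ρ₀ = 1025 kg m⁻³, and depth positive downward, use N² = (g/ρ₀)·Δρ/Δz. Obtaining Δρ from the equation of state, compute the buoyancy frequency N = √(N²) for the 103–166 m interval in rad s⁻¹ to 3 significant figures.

0.0120 rad s⁻¹

ΔT = +0.2 K, ΔS = +1.19 psu (deep − shallow).
Δρ/ρ₀ = −αΔT + βΔS = -2.40 × 10⁻⁵ + 9.52 × 10⁻⁴ = 9.28 × 10⁻⁴, so Δρ ≈ 0.9512 kg m⁻³.
N² = (g/ρ₀)·Δρ/Δz = g·(Δρ/ρ₀)/Δz = 9.81 × 9.28 × 10⁻⁴ / 63 = 1.4450 × 10⁻⁴ s⁻².
N = √(1.4450 × 10⁻⁴) = 0.012021 rad s⁻¹ ≈ 0.0120 rad s⁻¹.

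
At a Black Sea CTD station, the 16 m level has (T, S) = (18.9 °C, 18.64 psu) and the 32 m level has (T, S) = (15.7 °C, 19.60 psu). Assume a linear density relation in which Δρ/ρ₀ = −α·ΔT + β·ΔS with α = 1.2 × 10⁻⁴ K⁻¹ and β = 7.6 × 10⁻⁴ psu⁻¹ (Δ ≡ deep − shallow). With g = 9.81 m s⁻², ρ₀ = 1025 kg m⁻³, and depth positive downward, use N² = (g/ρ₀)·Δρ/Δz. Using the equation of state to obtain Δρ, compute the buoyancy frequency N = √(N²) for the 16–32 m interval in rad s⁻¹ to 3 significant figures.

ΔT = -3.2 K, ΔS = +0.96 psu (deep − shallow).
Δρ/ρ₀ = −αΔT + βΔS = 3.84 × 10⁻⁴ + 7.296 × 10⁻⁴ = 1.1136 × 10⁻³, so Δρ ≈ 1.141 kg m⁻³.
N² = (g/ρ₀)·Δρ/Δz = g·(Δρ/ρ₀)/Δz = 9.81 × 1.1136 × 10⁻³ / 16 = 6.8278 × 10⁻⁴ s⁻².
N = √(6.8278 × 10⁻⁴) = 0.026130 rad s⁻¹ ≈ 0.0261 rad s⁻¹.

0.0261 rad s⁻¹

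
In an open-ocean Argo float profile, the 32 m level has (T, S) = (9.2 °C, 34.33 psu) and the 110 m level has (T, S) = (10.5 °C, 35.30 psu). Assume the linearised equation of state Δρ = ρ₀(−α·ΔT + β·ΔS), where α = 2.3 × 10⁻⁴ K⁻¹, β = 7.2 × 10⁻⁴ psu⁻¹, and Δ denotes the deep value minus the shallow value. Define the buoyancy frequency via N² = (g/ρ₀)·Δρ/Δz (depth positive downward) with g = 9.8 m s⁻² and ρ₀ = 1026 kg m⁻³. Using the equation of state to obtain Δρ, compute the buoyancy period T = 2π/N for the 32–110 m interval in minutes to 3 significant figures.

14.8 min

ΔT = +1.3 K, ΔS = +0.97 psu (deep − shallow).
Δρ/ρ₀ = −αΔT + βΔS = -2.99 × 10⁻⁴ + 6.984 × 10⁻⁴ = 3.994 × 10⁻⁴, so Δρ ≈ 0.4098 kg m⁻³.
N² = (g/ρ₀)·Δρ/Δz = g·(Δρ/ρ₀)/Δz = 9.8 × 3.994 × 10⁻⁴ / 78 = 5.0181 × 10⁻⁵ s⁻².
N = √(5.0181 × 10⁻⁵) = 7.0839 × 10⁻³ rad s⁻¹ → T = 2π/N = 886.97 s = 14.783 min ≈ 14.8 min.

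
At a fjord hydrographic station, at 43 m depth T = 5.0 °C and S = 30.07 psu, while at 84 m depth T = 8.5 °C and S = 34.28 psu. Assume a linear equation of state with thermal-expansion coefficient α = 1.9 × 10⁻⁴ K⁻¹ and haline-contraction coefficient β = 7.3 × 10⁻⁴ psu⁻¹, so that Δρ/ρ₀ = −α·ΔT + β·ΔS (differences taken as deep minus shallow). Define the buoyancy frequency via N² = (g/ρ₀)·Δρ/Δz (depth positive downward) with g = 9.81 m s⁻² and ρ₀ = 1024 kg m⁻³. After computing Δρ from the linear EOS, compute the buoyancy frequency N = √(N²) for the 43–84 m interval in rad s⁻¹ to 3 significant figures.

0.0240 rad s⁻¹

ΔT = +3.5 K, ΔS = +4.21 psu (deep − shallow).
Δρ/ρ₀ = −αΔT + βΔS = -6.65 × 10⁻⁴ + 3.0733 × 10⁻³ = 2.4083 × 10⁻³, so Δρ ≈ 2.466 kg m⁻³.
N² = (g/ρ₀)·Δρ/Δz = g·(Δρ/ρ₀)/Δz = 9.81 × 2.4083 × 10⁻³ / 41 = 5.7623 × 10⁻⁴ s⁻².
N = √(5.7623 × 10⁻⁴) = 0.024005 rad s⁻¹ ≈ 0.0240 rad s⁻¹.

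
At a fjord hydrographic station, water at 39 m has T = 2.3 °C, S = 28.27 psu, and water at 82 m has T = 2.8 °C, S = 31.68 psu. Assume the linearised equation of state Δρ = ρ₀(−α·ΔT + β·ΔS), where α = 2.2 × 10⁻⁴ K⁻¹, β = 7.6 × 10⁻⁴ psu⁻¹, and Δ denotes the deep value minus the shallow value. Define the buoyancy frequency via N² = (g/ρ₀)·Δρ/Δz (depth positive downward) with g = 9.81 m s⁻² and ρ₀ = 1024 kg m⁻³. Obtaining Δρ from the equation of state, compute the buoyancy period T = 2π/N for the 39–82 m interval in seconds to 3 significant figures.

264 s

ΔT = +0.5 K, ΔS = +3.41 psu (deep − shallow).
Δρ/ρ₀ = −αΔT + βΔS = -1.10 × 10⁻⁴ + 2.5916 × 10⁻³ = 2.4816 × 10⁻³, so Δρ ≈ 2.541 kg m⁻³.
N² = (g/ρ₀)·Δρ/Δz = g·(Δρ/ρ₀)/Δz = 9.81 × 2.4816 × 10⁻³ / 43 = 5.6615 × 10⁻⁴ s⁻².
N = √(5.6615 × 10⁻⁴) = 0.023794 rad s⁻¹ → T = 2π/N = 264.07 s ≈ 264 s.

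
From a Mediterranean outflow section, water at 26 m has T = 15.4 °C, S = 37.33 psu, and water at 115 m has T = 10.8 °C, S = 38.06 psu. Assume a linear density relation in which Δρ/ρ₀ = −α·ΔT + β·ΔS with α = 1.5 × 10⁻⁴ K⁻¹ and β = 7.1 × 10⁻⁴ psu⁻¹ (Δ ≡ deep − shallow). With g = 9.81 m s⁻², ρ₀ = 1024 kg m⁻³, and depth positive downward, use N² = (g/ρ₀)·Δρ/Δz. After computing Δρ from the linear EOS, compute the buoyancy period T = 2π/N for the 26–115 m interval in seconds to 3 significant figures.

ΔT = -4.6 K, ΔS = +0.73 psu (deep − shallow).
Δρ/ρ₀ = −αΔT + βΔS = 6.90 × 10⁻⁴ + 5.183 × 10⁻⁴ = 1.2083 × 10⁻³, so Δρ ≈ 1.237 kg m⁻³.
N² = (g/ρ₀)·Δρ/Δz = g·(Δρ/ρ₀)/Δz = 9.81 × 1.2083 × 10⁻³ / 89 = 1.3318 × 10⁻⁴ s⁻².
N = √(1.3318 × 10⁻⁴) = 0.011540 rad s⁻¹ → T = 2π/N = 544.47 s ≈ 544 s.

544 s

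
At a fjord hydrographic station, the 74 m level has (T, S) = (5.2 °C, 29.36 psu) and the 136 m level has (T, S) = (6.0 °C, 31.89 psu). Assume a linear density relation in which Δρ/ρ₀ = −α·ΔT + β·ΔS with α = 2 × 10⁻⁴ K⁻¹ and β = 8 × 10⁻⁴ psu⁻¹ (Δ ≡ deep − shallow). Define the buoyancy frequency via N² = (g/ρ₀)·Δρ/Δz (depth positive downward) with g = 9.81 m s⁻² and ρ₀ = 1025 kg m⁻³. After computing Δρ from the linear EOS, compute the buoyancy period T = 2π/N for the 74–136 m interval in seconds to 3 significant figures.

ΔT = +0.8 K, ΔS = +2.53 psu (deep − shallow).
Δρ/ρ₀ = −αΔT + βΔS = -1.60 × 10⁻⁴ + 2.024 × 10⁻³ = 1.864 × 10⁻³, so Δρ ≈ 1.911 kg m⁻³.
N² = (g/ρ₀)·Δρ/Δz = g·(Δρ/ρ₀)/Δz = 9.81 × 1.864 × 10⁻³ / 62 = 2.9493 × 10⁻⁴ s⁻².
N = √(2.9493 × 10⁻⁴) = 0.017174 rad s⁻¹ → T = 2π/N = 365.85 s ≈ 366 s.

366 s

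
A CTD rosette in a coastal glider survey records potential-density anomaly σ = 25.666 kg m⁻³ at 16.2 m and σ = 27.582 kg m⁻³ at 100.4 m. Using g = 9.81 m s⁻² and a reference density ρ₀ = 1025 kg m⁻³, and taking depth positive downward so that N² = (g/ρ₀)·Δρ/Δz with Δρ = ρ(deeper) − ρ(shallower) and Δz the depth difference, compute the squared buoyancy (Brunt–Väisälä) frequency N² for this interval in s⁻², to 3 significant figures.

2.18 × 10⁻⁴ s⁻²

Δρ = 1027.582 − 1025.666 = 1.916 kg m⁻³ over Δz = 100.4 − 16.2 = 84.2 m.
N² = (9.81/1025) × (1.916/84.2) = 2.1779 × 10⁻⁴ s⁻² ≈ 2.18 × 10⁻⁴ s⁻².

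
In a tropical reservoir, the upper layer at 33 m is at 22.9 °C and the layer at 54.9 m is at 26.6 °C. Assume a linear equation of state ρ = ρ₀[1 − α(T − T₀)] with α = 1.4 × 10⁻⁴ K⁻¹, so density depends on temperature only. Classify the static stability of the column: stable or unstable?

unstable

ΔT = 26.6 − 22.9 = +3.7 K, so Δρ/ρ₀ = −αΔT = -5.18 × 10⁻⁴.
Δρ/ρ₀ < 0, so Δρ < 0: deeper water is lighter → statically unstable; the column would overturn.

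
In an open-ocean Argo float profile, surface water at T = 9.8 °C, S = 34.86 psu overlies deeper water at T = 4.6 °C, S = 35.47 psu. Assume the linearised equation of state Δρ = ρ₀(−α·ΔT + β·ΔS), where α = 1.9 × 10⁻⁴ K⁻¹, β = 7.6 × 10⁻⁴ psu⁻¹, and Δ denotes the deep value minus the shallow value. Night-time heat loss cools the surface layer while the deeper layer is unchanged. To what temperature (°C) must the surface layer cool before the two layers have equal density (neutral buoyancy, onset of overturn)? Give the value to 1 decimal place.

Neutral buoyancy requires Δρ = 0, i.e. −α(T_deep − T_surf′) + β(S_deep − S_surf) = 0.
T_surf′ = T_deep − (β/α)·ΔS = 4.6 − (7.6 × 10⁻⁴/1.9 × 10⁻⁴)·(+0.61) = 2.160 °C.
Cooling required: 9.8 − (2.160) = 7.640 °C.

2.2 °C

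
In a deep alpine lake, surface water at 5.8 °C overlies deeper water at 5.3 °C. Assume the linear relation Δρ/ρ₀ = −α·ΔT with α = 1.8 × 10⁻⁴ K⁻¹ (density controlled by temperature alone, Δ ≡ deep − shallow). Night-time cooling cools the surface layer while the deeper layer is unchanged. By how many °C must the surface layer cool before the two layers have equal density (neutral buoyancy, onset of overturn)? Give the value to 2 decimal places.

With temperature the only control, equal density requires T_surf′ = T_deep.
T_surf′ = 5.3 °C.
Cooling required: 5.8 − 5.3 = 0.50 °C.

0.50 °C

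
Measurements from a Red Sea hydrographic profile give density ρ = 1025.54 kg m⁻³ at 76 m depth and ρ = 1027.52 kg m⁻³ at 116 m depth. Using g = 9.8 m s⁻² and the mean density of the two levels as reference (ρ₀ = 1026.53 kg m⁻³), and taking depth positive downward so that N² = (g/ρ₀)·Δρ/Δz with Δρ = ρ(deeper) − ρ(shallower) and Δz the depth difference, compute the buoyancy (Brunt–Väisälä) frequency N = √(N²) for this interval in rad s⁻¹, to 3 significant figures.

0.0217 rad s⁻¹

Δρ = 1027.52 − 1025.54 = 1.98 kg m⁻³ over Δz = 116 − 76 = 40 m.
N² = (9.8/1026.53) × (1.98/40) = 4.7256 × 10⁻⁴ s⁻².
N = √(4.7256 × 10⁻⁴) = 0.021738 rad s⁻¹ ≈ 0.0217 rad s⁻¹.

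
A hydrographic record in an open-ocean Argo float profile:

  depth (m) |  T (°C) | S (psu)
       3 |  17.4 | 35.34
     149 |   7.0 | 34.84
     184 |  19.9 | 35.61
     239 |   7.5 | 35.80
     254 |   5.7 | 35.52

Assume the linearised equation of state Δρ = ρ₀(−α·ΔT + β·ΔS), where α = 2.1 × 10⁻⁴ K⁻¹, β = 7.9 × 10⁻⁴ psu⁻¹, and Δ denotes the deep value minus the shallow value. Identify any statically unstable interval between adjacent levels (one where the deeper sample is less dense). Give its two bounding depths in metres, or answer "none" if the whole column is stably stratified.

149–184 m

Evaluate Δρ/ρ₀ = −αΔT + βΔS across each adjacent pair:
  3–149 m: −αΔT+βΔS = −(2.1 × 10⁻⁴)(-10.4)+(7.9 × 10⁻⁴)(-0.50) = 1.8 × 10⁻³ → stable
  149–184 m: −αΔT+βΔS = −(2.1 × 10⁻⁴)(+12.9)+(7.9 × 10⁻⁴)(+0.77) = -2.1 × 10⁻³ → UNSTABLE
  184–239 m: −αΔT+βΔS = −(2.1 × 10⁻⁴)(-12.4)+(7.9 × 10⁻⁴)(+0.19) = 2.8 × 10⁻³ → stable
  239–254 m: −αΔT+βΔS = −(2.1 × 10⁻⁴)(-1.8)+(7.9 × 10⁻⁴)(-0.28) = 1.6 × 10⁻⁴ → stable
The 149–184 m interval has Δρ < 0: lighter water underlies denser water.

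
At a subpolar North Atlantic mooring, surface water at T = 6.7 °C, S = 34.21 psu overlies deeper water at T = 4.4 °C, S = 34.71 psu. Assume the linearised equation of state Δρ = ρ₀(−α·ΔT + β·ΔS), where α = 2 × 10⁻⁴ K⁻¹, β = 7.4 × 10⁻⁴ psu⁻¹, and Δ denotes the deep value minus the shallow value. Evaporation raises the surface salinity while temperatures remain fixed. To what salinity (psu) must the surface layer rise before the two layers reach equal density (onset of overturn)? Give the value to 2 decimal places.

35.33 psu

Neutral buoyancy requires −α(T_deep − T_surf) + β(S_deep − S_surf′) = 0.
S_surf′ = S_deep − (α/β)·ΔT = 34.71 − (2 × 10⁻⁴/7.4 × 10⁻⁴)·(-2.3) = 35.3316 psu.
Increase required: 35.3316 − 34.21 = 1.1216 psu.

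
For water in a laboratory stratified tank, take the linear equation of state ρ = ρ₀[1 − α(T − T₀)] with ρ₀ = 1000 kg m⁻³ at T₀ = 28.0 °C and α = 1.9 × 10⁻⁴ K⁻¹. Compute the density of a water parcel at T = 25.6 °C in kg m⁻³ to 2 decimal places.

1000.46 kg m⁻³

T − T₀ = -2.4 K.
Bracket = 1 − α·(-2.4) = 1 + (4.56 × 10⁻⁴) = 1.0004560.
ρ = 1000 × 1.0004560 = 1000.46 kg m⁻³.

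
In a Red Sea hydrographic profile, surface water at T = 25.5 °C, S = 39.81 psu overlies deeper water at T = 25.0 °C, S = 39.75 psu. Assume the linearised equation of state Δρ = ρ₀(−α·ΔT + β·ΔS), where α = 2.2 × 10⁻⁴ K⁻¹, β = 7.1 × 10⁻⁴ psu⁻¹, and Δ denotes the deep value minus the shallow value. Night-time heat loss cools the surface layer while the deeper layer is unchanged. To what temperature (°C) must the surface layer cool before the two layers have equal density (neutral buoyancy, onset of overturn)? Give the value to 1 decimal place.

Neutral buoyancy requires Δρ = 0, i.e. −α(T_deep − T_surf′) + β(S_deep − S_surf) = 0.
T_surf′ = T_deep − (β/α)·ΔS = 25.0 − (7.1 × 10⁻⁴/2.2 × 10⁻⁴)·(-0.06) = 25.194 °C.
Cooling required: 25.5 − (25.194) = 0.306 °C.

25.2 °C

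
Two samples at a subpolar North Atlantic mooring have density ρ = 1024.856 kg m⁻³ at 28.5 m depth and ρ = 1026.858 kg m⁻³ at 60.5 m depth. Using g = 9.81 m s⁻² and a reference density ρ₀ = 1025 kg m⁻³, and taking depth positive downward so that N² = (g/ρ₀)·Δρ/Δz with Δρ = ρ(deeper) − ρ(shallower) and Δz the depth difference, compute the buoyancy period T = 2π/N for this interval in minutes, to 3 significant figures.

Δρ = 1026.858 − 1024.856 = 2.002 kg m⁻³ over Δz = 60.5 − 28.5 = 32 m.
N² = (9.81/1025) × (2.002/32) = 5.9877 × 10⁻⁴ s⁻².
N = √(5.9877 × 10⁻⁴) = 0.024470 rad s⁻¹, so T = 2π/N = 256.77 s = 4.2795 min ≈ 4.28 min.

4.28 min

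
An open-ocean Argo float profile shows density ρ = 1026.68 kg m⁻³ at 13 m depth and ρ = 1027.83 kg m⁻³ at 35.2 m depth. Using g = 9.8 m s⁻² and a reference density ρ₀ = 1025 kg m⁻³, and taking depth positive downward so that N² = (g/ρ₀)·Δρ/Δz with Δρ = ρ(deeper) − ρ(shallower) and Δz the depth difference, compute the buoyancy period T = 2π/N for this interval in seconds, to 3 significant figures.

282 s

Δρ = 1027.83 − 1026.68 = 1.15 kg m⁻³ over Δz = 35.2 − 13 = 22.2 m.
N² = (9.8/1025) × (1.15/22.2) = 4.9528 × 10⁻⁴ s⁻².
N = √(4.9528 × 10⁻⁴) = 0.022255 rad s⁻¹, so T = 2π/N = 282.33 s ≈ 282 s.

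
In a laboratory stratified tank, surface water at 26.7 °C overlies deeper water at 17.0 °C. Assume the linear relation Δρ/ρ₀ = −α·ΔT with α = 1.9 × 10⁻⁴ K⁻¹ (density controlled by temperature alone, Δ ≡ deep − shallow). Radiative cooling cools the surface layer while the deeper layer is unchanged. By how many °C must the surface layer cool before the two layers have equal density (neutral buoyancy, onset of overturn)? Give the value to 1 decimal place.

9.7 °C

With temperature the only control, equal density requires T_surf′ = T_deep.
T_surf′ = 17.0 °C.
Cooling required: 26.7 − 17.0 = 9.7 °C.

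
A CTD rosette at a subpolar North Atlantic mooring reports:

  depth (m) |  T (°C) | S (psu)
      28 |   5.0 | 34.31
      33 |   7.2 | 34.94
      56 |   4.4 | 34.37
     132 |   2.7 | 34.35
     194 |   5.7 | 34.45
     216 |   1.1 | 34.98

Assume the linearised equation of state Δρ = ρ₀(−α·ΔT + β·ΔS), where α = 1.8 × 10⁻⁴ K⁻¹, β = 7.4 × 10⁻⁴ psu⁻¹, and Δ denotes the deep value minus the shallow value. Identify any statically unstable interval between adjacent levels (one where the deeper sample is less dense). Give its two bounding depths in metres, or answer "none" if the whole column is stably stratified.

Evaluate Δρ/ρ₀ = −αΔT + βΔS across each adjacent pair:
  28–33 m: −αΔT+βΔS = −(1.8 × 10⁻⁴)(+2.2)+(7.4 × 10⁻⁴)(+0.63) = 7.0 × 10⁻⁵ → stable
  33–56 m: −αΔT+βΔS = −(1.8 × 10⁻⁴)(-2.8)+(7.4 × 10⁻⁴)(-0.57) = 8.2 × 10⁻⁵ → stable
  56–132 m: −αΔT+βΔS = −(1.8 × 10⁻⁴)(-1.7)+(7.4 × 10⁻⁴)(-0.02) = 2.9 × 10⁻⁴ → stable
  132–194 m: −αΔT+βΔS = −(1.8 × 10⁻⁴)(+3.0)+(7.4 × 10⁻⁴)(+0.10) = -4.7 × 10⁻⁴ → UNSTABLE
  194–216 m: −αΔT+βΔS = −(1.8 × 10⁻⁴)(-4.6)+(7.4 × 10⁻⁴)(+0.53) = 1.2 × 10⁻³ → stable
The 132–194 m interval has Δρ < 0: lighter water underlies denser water.

132–194 m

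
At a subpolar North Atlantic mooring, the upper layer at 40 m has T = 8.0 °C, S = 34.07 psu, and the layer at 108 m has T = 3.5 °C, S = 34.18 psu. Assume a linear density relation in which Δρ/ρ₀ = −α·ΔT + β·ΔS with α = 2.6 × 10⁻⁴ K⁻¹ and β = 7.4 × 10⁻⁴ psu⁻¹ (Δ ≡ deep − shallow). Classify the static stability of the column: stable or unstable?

ΔT = 3.5 − 8.0 = -4.5 K and ΔS = 34.18 − 34.07 = +0.11 psu (deep − shallow).
−αΔT = 1.17 × 10⁻³; βΔS = 8.14 × 10⁻⁵; sum Δρ/ρ₀ = 1.2514 × 10⁻³.
Δρ/ρ₀ > 0, so Δρ > 0: deeper water is denser → statically stable.

stable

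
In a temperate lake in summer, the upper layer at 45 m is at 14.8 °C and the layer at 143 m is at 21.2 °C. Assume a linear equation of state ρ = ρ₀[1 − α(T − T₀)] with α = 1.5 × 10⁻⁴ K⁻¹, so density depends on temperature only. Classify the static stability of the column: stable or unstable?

ΔT = 21.2 − 14.8 = +6.4 K, so Δρ/ρ₀ = −αΔT = -9.60 × 10⁻⁴.
Δρ/ρ₀ < 0, so Δρ < 0: deeper water is lighter → statically unstable; the column would overturn.

unstable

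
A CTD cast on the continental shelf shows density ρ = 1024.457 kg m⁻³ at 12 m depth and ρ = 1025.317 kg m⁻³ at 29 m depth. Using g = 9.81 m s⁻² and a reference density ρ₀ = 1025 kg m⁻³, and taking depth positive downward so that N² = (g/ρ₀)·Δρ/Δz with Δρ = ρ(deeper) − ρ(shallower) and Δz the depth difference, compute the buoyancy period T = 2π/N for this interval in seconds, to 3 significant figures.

286 s

Δρ = 1025.317 − 1024.457 = 0.860 kg m⁻³ over Δz = 29 − 12 = 17 m.
N² = (9.81/1025) × (0.860/17) = 4.8417 × 10⁻⁴ s⁻².
N = √(4.8417 × 10⁻⁴) = 0.022004 rad s⁻¹, so T = 2π/N = 285.55 s ≈ 286 s.
Since Δρ > 0 the layer is stably stratified.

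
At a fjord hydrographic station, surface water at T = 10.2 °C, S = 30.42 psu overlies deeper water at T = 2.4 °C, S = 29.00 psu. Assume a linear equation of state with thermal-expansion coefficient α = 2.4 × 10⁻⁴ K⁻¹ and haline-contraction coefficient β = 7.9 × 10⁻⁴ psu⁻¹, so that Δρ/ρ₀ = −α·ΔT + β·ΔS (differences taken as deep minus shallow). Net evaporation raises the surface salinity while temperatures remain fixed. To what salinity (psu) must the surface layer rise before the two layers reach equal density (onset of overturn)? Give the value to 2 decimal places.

31.37 psu

Neutral buoyancy requires −α(T_deep − T_surf) + β(S_deep − S_surf′) = 0.
S_surf′ = S_deep − (α/β)·ΔT = 29.00 − (2.4 × 10⁻⁴/7.9 × 10⁻⁴)·(-7.8) = 31.3696 psu.
Increase required: 31.3696 − 30.42 = 0.9496 psu.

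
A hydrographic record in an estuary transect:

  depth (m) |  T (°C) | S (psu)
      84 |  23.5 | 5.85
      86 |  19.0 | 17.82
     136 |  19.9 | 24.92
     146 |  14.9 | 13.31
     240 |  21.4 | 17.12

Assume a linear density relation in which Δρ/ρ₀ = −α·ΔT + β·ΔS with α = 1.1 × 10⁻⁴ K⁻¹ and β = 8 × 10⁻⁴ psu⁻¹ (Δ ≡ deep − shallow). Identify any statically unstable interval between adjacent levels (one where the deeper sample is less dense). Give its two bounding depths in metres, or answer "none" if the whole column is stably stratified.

136–146 m

Evaluate Δρ/ρ₀ = −αΔT + βΔS across each adjacent pair:
  84–86 m: −αΔT+βΔS = −(1.1 × 10⁻⁴)(-4.5)+(8 × 10⁻⁴)(+11.97) = 0.010 → stable
  86–136 m: −αΔT+βΔS = −(1.1 × 10⁻⁴)(+0.9)+(8 × 10⁻⁴)(+7.10) = 5.6 × 10⁻³ → stable
  136–146 m: −αΔT+βΔS = −(1.1 × 10⁻⁴)(-5.0)+(8 × 10⁻⁴)(-11.61) = -8.7 × 10⁻³ → UNSTABLE
  146–240 m: −αΔT+βΔS = −(1.1 × 10⁻⁴)(+6.5)+(8 × 10⁻⁴)(+3.81) = 2.3 × 10⁻³ → stable
The 136–146 m interval has Δρ < 0: lighter water underlies denser water.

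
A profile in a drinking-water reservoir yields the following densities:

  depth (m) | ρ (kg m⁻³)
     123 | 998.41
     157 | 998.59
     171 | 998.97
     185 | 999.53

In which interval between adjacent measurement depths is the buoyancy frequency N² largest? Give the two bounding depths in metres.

Compute the density gradient over each adjacent pair:
  123–157 m: Δρ/Δz = 0.18/34 = 5.3 × 10⁻³ kg m⁻⁴
  157–171 m: Δρ/Δz = 0.38/14 = 0.027 kg m⁻⁴
  171–185 m: Δρ/Δz = 0.56/14 = 0.040 kg m⁻⁴
The largest gradient is in the 171–185 m interval — the pycnocline.

171–185 m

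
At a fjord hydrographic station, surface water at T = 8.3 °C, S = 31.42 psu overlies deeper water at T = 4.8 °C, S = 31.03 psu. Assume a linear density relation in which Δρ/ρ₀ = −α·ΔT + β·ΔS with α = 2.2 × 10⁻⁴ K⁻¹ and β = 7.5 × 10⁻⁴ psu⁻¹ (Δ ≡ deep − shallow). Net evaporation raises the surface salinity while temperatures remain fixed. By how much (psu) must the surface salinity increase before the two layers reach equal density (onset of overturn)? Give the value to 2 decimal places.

0.64 psu

Neutral buoyancy requires −α(T_deep − T_surf) + β(S_deep − S_surf′) = 0.
S_surf′ = S_deep − (α/β)·ΔT = 31.03 − (2.2 × 10⁻⁴/7.5 × 10⁻⁴)·(-3.5) = 32.0567 psu.
Increase required: 32.0567 − 31.42 = 0.6367 psu.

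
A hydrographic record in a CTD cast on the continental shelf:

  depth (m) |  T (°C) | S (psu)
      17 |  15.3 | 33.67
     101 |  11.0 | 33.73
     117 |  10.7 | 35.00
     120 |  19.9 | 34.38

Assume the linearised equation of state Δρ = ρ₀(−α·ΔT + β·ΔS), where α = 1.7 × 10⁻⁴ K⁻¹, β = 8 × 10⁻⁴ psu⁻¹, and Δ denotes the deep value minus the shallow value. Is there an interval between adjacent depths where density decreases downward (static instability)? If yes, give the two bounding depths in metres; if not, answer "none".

Evaluate Δρ/ρ₀ = −αΔT + βΔS across each adjacent pair:
  17–101 m: −αΔT+βΔS = −(1.7 × 10⁻⁴)(-4.3)+(8 × 10⁻⁴)(+0.06) = 7.8 × 10⁻⁴ → stable
  101–117 m: −αΔT+βΔS = −(1.7 × 10⁻⁴)(-0.3)+(8 × 10⁻⁴)(+1.27) = 1.1 × 10⁻³ → stable
  117–120 m: −αΔT+βΔS = −(1.7 × 10⁻⁴)(+9.2)+(8 × 10⁻⁴)(-0.62) = -2.1 × 10⁻³ → UNSTABLE
The 117–120 m interval has Δρ < 0: lighter water underlies denser water.

117–120 m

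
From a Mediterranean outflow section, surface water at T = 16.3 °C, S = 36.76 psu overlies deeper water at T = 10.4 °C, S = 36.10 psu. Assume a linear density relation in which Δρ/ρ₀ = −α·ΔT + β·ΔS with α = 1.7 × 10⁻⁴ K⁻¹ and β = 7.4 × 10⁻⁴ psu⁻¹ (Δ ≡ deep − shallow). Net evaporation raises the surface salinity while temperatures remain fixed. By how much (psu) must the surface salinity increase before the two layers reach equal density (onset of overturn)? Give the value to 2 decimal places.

Neutral buoyancy requires −α(T_deep − T_surf) + β(S_deep − S_surf′) = 0.
S_surf′ = S_deep − (α/β)·ΔT = 36.10 − (1.7 × 10⁻⁴/7.4 × 10⁻⁴)·(-5.9) = 37.4554 psu.
Increase required: 37.4554 − 36.76 = 0.6954 psu.

0.70 psu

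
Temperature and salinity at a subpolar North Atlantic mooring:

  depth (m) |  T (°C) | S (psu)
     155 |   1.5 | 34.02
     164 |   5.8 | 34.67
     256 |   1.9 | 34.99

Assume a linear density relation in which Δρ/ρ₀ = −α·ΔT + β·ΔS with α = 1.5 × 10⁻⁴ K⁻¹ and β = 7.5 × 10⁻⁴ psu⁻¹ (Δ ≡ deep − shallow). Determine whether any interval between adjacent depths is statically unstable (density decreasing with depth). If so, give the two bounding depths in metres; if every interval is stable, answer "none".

155–164 m

Evaluate Δρ/ρ₀ = −αΔT + βΔS across each adjacent pair:
  155–164 m: −αΔT+βΔS = −(1.5 × 10⁻⁴)(+4.3)+(7.5 × 10⁻⁴)(+0.65) = -1.6 × 10⁻⁴ → UNSTABLE
  164–256 m: −αΔT+βΔS = −(1.5 × 10⁻⁴)(-3.9)+(7.5 × 10⁻⁴)(+0.32) = 8.2 × 10⁻⁴ → stable
The 155–164 m interval has Δρ < 0: lighter water underlies denser water.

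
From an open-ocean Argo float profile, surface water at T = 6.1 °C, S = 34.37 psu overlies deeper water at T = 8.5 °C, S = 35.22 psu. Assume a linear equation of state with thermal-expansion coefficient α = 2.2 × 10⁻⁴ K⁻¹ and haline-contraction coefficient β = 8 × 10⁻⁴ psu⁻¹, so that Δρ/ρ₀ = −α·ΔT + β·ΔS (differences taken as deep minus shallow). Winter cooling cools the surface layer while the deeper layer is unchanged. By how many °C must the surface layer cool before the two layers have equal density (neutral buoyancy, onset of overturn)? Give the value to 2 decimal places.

Neutral buoyancy requires Δρ = 0, i.e. −α(T_deep − T_surf′) + β(S_deep − S_surf) = 0.
T_surf′ = T_deep − (β/α)·ΔS = 8.5 − (8 × 10⁻⁴/2.2 × 10⁻⁴)·(+0.85) = 5.4091 °C.
Cooling required: 6.1 − (5.4091) = 0.6909 °C.

0.69 °C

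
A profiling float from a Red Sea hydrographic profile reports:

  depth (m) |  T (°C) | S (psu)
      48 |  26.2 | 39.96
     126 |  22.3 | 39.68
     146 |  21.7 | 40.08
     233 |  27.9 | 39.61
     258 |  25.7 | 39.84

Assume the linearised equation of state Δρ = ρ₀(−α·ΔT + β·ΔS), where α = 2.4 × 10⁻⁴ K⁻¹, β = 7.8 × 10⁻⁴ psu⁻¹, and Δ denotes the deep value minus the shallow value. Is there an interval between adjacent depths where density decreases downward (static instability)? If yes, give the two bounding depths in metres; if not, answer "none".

Evaluate Δρ/ρ₀ = −αΔT + βΔS across each adjacent pair:
  48–126 m: −αΔT+βΔS = −(2.4 × 10⁻⁴)(-3.9)+(7.8 × 10⁻⁴)(-0.28) = 7.2 × 10⁻⁴ → stable
  126–146 m: −αΔT+βΔS = −(2.4 × 10⁻⁴)(-0.6)+(7.8 × 10⁻⁴)(+0.40) = 4.6 × 10⁻⁴ → stable
  146–233 m: −αΔT+βΔS = −(2.4 × 10⁻⁴)(+6.2)+(7.8 × 10⁻⁴)(-0.47) = -1.9 × 10⁻³ → UNSTABLE
  233–258 m: −αΔT+βΔS = −(2.4 × 10⁻⁴)(-2.2)+(7.8 × 10⁻⁴)(+0.23) = 7.1 × 10⁻⁴ → stable
The 146–233 m interval has Δρ < 0: lighter water underlies denser water.

146–233 m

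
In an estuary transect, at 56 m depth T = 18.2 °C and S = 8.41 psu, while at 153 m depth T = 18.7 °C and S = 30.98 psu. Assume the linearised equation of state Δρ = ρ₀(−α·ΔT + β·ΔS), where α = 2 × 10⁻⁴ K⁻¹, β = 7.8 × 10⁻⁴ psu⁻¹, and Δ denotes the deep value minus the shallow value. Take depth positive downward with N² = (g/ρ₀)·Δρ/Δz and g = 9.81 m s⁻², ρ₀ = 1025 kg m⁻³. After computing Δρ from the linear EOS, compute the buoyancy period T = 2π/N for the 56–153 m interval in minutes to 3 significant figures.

ΔT = +0.5 K, ΔS = +22.57 psu (deep − shallow).
Δρ/ρ₀ = −αΔT + βΔS = -1.00 × 10⁻⁴ + 0.0176046 = 0.0175046, so Δρ ≈ 17.94 kg m⁻³.
N² = (g/ρ₀)·Δρ/Δz = g·(Δρ/ρ₀)/Δz = 9.81 × 0.0175046 / 97 = 1.7703 × 10⁻³ s⁻².
N = √(1.7703 × 10⁻³) = 0.042075 rad s⁻¹ → T = 2π/N = 149.33 s = 2.4888 min ≈ 2.49 min.

2.49 min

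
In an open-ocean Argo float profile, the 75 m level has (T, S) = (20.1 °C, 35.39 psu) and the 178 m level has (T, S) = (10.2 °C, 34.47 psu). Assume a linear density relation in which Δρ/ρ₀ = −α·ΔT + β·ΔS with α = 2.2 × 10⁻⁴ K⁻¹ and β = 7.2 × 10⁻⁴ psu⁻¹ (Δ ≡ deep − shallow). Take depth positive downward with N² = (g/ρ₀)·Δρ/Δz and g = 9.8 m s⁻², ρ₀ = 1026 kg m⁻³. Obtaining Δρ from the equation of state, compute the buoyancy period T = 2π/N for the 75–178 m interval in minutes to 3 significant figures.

8.72 min

ΔT = -9.9 K, ΔS = -0.92 psu (deep − shallow).
Δρ/ρ₀ = −αΔT + βΔS = 2.178 × 10⁻³ − 6.624 × 10⁻⁴ = 1.5156 × 10⁻³, so Δρ ≈ 1.555 kg m⁻³.
N² = (g/ρ₀)·Δρ/Δz = g·(Δρ/ρ₀)/Δz = 9.8 × 1.5156 × 10⁻³ / 103 = 1.4420 × 10⁻⁴ s⁻².
N = √(1.4420 × 10⁻⁴) = 0.012008 rad s⁻¹ → T = 2π/N = 523.25 s = 8.7208 min ≈ 8.72 min.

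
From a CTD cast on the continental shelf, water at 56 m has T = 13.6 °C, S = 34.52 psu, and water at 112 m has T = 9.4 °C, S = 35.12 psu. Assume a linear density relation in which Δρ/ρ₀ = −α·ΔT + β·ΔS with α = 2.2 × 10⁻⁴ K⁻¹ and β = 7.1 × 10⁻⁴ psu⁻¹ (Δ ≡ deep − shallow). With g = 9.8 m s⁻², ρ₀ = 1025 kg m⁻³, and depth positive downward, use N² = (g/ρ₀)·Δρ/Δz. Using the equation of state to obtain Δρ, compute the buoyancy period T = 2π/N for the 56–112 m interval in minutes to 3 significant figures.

ΔT = -4.2 K, ΔS = +0.60 psu (deep − shallow).
Δρ/ρ₀ = −αΔT + βΔS = 9.24 × 10⁻⁴ + 4.26 × 10⁻⁴ = 1.35 × 10⁻³, so Δρ ≈ 1.384 kg m⁻³.
N² = (g/ρ₀)·Δρ/Δz = g·(Δρ/ρ₀)/Δz = 9.8 × 1.35 × 10⁻³ / 56 = 2.3625 × 10⁻⁴ s⁻².
N = √(2.3625 × 10⁻⁴) = 0.015370 rad s⁻¹ → T = 2π/N = 408.80 s = 6.8133 min ≈ 6.81 min.

6.81 min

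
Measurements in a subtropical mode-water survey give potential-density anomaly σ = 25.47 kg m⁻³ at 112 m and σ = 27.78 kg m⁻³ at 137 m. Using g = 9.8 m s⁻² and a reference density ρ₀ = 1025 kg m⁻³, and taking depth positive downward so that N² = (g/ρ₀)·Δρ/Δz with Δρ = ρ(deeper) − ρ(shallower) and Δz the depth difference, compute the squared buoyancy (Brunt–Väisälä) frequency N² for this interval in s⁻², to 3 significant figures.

Δρ = 1027.78 − 1025.47 = 2.31 kg m⁻³ over Δz = 137 − 112 = 25 m.
N² = (9.8/1025) × (2.31/25) = 8.8343 × 10⁻⁴ s⁻² ≈ 8.83 × 10⁻⁴ s⁻².

8.83 × 10⁻⁴ s⁻²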